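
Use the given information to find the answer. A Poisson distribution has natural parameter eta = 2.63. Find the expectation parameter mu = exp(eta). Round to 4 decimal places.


Expectation parameter for Poisson exponential family:
mu = exp(eta).
eta = 2.63.
mu = exp(2.63) = 13.8738

13.8738


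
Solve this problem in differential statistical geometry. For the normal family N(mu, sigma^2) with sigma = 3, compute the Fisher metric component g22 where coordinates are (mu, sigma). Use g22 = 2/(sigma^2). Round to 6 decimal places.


For the 2-parameter normal family, the Fisher metric has:
  g11 = 1/sigma^2, g22 = 2/sigma^2.
sigma = 3, sigma^2 = 9.
g22 = 0.222222

0.222222


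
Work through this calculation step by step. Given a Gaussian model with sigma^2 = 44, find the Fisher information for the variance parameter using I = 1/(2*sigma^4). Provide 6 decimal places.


Fisher information for variance: I(sigma^2) = 1/(2*sigma^4).
sigma^2 = 44, so sigma^4 = 1936.
I = 1/(2*1936) = 1/3872 = 0.000258

0.000258


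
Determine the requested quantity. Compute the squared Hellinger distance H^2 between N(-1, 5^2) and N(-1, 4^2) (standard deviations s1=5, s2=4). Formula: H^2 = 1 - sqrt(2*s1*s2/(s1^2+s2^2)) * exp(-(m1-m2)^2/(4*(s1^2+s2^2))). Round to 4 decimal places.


Squared Hellinger distance for Gaussians:
H^2 = 1 - sqrt(2*s1*s2/(s1^2+s2^2)) * exp(-(m1-m2)^2/(4*(s1^2+s2^2))).
s1^2 = 25, s2^2 = 16, s1^2+s2^2 = 41.
sqrt(2*5*4/(41)) = 0.98773.
(m1-m2)^2 = (0)^2 = 0.
exp(-0/(4*41)) = exp(0.0) = 1.0.
H^2 = 1 - 0.98773*1.0 = 0.0123

0.0123


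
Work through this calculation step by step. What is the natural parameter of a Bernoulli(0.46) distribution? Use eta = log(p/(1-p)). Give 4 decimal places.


Natural parameter for Bernoulli: eta = log(p/(1-p)).
p = 0.46, 1-p = 0.54.
p/(1-p) = 0.851852.
eta = log(0.851852) = -0.1603

-0.1603


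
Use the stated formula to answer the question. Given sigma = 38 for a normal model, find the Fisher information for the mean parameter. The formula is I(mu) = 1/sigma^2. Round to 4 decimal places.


The Fisher information for the mean of a normal distribution is I(mu) = 1/sigma^2.
sigma = 38, so sigma^2 = 1444.
I(mu) = 1/1444 = 0.0007

0.0007


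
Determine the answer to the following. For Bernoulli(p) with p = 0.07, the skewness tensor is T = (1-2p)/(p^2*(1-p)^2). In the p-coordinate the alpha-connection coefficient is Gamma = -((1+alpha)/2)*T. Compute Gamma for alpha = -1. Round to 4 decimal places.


Skewness (Amari-Chentsov) tensor: T = (1-2p)/(p^2*(1-p)^2).
p = 0.07, 1-2p = 0.86, p^2 = 0.0049, (1-p)^2 = 0.8649.
T = 0.86/(0.0049 * 0.8649) = 202.92543.
In the p-coordinate, Gamma^(alpha) = Gamma^(0) - (alpha/2)*T with Gamma^(0) = (1/2)*g'(p) = -T/2,
so Gamma^(alpha) = -((1+alpha)/2)*T.
alpha = -1, -(1+alpha)/2 = 0.0.
Gamma = 0.0 * 202.92543 = 0.0000

0.0000


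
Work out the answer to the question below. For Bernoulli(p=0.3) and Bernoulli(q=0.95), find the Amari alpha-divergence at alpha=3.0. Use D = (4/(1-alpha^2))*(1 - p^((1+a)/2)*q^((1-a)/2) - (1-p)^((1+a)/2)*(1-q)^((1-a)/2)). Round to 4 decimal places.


Amari alpha-divergence:
D = (4/(1-alpha^2))*(1 - p^((1+a)/2)*q^((1-a)/2) - (1-p)^((1+a)/2)*(1-q)^((1-a)/2)).
alpha = 3.0, p = 0.3, q = 0.95.
e1 = (1+alpha)/2 = 2.0, e2 = (1-alpha)/2 = -1.0.
t1 = p^e1 * q^e2 = 0.3^2.0 * 0.95^-1.0 = 0.094737.
t2 = (1-p)^e1 * (1-q)^e2 = 0.7^2.0 * 0.05^-1.0 = 9.8.
4/(1-alpha^2) = -0.5.
D = -0.5*(1 - 0.094737 - 9.8) = 4.4474

4.4474


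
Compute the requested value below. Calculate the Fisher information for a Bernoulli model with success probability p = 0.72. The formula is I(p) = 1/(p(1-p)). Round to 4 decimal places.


For Bernoulli(p), Fisher information is I(p) = 1/(p*(1-p)).
p = 0.72, 1-p = 0.28.
p*(1-p) = 0.2016.
I(p) = 1/0.2016 = 4.9603

4.9603


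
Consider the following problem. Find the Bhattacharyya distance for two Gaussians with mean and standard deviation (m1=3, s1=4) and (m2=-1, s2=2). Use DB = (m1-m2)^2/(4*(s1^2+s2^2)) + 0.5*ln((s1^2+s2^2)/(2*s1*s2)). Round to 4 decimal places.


Bhattacharyya distance between two Gaussians:
DB = (m1-m2)^2/(4*(s1^2+s2^2)) + (1/2)*ln((s1^2+s2^2)/(2*s1*s2)).
(m1-m2)^2 = (4)^2 = 16.
s1^2+s2^2 = 16 + 4 = 20.
term1 = 16/80 = 0.2.
term2 = 0.5*ln(20/16.0) = 0.111572.
DB = 0.2 + 0.111572 = 0.3116

0.3116


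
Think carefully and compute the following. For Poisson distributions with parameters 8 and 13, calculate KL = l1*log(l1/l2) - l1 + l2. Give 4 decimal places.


KL divergence for Poisson:
KL = l1*log(l1/l2) - l1 + l2.
l1 = 8, l2 = 13.
log(8/13) = -0.485508.
l1*log(l1/l2) = 8 * -0.485508 = -3.884063.
KL = -3.884063 - 8 + 13 = 1.1159

1.1159


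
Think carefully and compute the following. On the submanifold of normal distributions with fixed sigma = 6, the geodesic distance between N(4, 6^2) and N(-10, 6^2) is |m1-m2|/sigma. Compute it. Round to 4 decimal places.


On the fixed-variance normal subfamily, geodesic distance = |m1-m2|/sigma.
|4 - -10| = 14.
sigma = 6.
d = 14/6 = 2.3333

2.3333


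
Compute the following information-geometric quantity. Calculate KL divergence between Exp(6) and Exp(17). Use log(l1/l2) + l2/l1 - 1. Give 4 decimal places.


KL divergence for exponential family:
KL = log(l1/l2) + l2/l1 - 1.
log(6/17) = -1.041454.
17/6 = 2.833333.
KL = -1.041454 + 2.833333 - 1 = 0.7919

0.7919


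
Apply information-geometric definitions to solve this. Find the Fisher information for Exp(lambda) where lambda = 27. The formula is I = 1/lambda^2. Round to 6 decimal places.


Fisher information for exponential: I(lambda) = 1/lambda^2.
lambda = 27, lambda^2 = 729.
I = 1/729 = 0.001372

0.001372


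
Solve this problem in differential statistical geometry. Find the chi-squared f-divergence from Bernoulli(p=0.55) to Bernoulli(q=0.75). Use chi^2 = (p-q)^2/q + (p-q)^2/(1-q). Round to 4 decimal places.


Chi-squared divergence between Bernoulli distributions:
chi^2 = (p-q)^2/q + (p-q)^2/(1-q).
p = 0.55, q = 0.75, p-q = -0.2.
(p-q)^2 = 0.04.
term1 = 0.04/0.75 = 0.053333.
term2 = 0.04/0.25 = 0.16.
chi^2 = 0.053333 + 0.16 = 0.2133

0.2133


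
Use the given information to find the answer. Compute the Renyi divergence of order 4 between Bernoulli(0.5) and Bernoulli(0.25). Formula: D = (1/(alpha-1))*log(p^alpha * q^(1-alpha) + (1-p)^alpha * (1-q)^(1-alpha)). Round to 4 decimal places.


Renyi divergence of order alpha between Bernoulli distributions:
D = (1/(alpha-1))*log(p^alpha * q^(1-alpha) + (1-p)^alpha * (1-q)^(1-alpha)).
alpha = 4, p = 0.5, q = 0.25.
p^alpha * q^(1-alpha) = 0.5^4 * 0.25^-3 = 4.0.
(1-p)^alpha * (1-q)^(1-alpha) = 0.5^4 * 0.75^-3 = 0.148148.
sum = 4.0 + 0.148148 = 4.148148.
D = (1/3)*log(4.148148) = 0.4742

0.4742


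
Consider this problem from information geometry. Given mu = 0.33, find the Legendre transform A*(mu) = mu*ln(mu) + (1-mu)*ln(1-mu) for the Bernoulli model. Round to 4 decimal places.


Legendre transform for Bernoulli:
A*(mu) = mu*log(mu) + (1-mu)*log(1-mu).
mu = 0.33, 1-mu = 0.67.
mu*log(mu) = 0.33*log(0.33) = -0.365859.
(1-mu)*log(1-mu) = 0.67*log(0.67) = -0.26832.
A* = -0.365859 + -0.26832 = -0.6342

-0.6342


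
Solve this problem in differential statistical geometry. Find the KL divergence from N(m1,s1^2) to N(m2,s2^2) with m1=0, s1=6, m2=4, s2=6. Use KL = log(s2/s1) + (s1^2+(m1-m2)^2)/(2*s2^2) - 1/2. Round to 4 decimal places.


KL divergence between normal distributions:
KL = log(s2/s1) + (s1^2 + (m1-m2)^2)/(2*s2^2) - 1/2.
log(6/6) = 0.0.
(6^2 + (0-4)^2)/(2*6^2) = (36 + 16)/72 = 0.722222.
KL = 0.0 + 0.722222 - 0.5 = 0.2222

0.2222


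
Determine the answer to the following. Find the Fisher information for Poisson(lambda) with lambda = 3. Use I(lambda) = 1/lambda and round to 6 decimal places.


Fisher information for Poisson: I(lambda) = 1/lambda.
lambda = 3.
I(lambda) = 1/3 = 0.333333

0.333333


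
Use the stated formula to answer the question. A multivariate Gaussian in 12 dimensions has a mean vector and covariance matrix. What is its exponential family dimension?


Exponential family dimension calculation:
For 12-dim MVN: mean has 12 params, covariance has 12*13/2 = 78 unique entries.
Total dim = 12 + 78 = 90.

90


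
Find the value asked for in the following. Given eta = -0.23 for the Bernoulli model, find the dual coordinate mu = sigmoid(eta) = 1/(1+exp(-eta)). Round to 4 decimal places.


Dual coordinate (expectation parameter) for Bernoulli:
mu = 1/(1+exp(-eta)).
eta = -0.23.
exp(-eta) = exp(0.23) = 1.2586.
mu = 1/(1+1.2586) = 0.4428

0.4428


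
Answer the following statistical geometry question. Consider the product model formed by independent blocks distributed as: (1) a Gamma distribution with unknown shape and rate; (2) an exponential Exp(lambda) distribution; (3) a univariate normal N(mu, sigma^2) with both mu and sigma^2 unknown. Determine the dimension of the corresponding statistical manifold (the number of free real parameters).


The dimension of a statistical manifold equals the number of free
(independent) real parameters of the model. For a product of independent
blocks the parameter counts add.
- Gamma (shape, rate): 2.
- exponential (lambda): 1.
- normal (mu, sigma^2): 2.
Total = 2 + 1 + 2 = 5.
Dimension = 5

5


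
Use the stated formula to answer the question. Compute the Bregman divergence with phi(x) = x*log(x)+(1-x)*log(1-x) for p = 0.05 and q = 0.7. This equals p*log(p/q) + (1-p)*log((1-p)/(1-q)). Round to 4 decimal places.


Bregman divergence with negative entropy generator:
D = p*log(p/q) + (1-p)*log((1-p)/(1-q)).
p = 0.05, q = 0.7.
p*log(p/q) = 0.05*log(0.05/0.7) = -0.131953.
(1-p)*log((1-p)/(1-q)) = 0.95*log(0.95/0.3) = 1.095046.
D = -0.131953 + 1.095046 = 0.9631

0.9631


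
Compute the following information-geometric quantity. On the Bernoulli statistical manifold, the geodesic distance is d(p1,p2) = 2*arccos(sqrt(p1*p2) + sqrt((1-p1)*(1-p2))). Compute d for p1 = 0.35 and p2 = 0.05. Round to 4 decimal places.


Geodesic distance on Bernoulli manifold:
d(p1,p2) = 2*arccos(sqrt(p1*p2) + sqrt((1-p1)*(1-p2))).
sqrt(p1*p2) = sqrt(0.35*0.05) = 0.132288.
sqrt((1-p1)*(1-p2)) = sqrt(0.65*0.95) = 0.785812.
arg = 0.132288 + 0.785812 = 0.918099.
d = 2*arccos(0.918099) = 0.8151

0.8151


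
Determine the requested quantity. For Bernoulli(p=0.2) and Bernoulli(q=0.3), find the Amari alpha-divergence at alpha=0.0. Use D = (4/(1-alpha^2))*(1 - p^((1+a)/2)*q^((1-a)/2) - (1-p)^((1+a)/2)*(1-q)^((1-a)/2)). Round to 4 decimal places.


Amari alpha-divergence:
D = (4/(1-alpha^2))*(1 - p^((1+a)/2)*q^((1-a)/2) - (1-p)^((1+a)/2)*(1-q)^((1-a)/2)).
alpha = 0.0, p = 0.2, q = 0.3.
e1 = (1+alpha)/2 = 0.5, e2 = (1-alpha)/2 = 0.5.
t1 = p^e1 * q^e2 = 0.2^0.5 * 0.3^0.5 = 0.244949.
t2 = (1-p)^e1 * (1-q)^e2 = 0.8^0.5 * 0.7^0.5 = 0.748331.
4/(1-alpha^2) = 4.0.
D = 4.0*(1 - 0.244949 - 0.748331) = 0.0269

0.0269


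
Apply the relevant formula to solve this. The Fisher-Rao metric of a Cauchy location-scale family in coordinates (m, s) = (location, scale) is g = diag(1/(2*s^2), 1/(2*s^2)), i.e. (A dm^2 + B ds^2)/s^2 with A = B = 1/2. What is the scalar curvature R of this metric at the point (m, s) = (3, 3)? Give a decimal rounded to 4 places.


The metric has the form g = (A dm^2 + B ds^2)/s^2 with A = 1/2, B = 1/2.
Substitute u = sqrt(A/B)*m: g = B*(du^2 + ds^2)/s^2, i.e. B times the
Poincare upper half-plane metric, which has constant Gaussian curvature -1.
Scaling a 2D metric by a constant c divides the Gaussian curvature by c,
so K = -1/B = -1/(1/2) = -2.0000 everywhere (the point (m, s) = (3, 3) is irrelevant:
the curvature is constant).
Scalar curvature in dimension 2: R = 2K = -2/(1/2) = -4.0000.

-4.0000


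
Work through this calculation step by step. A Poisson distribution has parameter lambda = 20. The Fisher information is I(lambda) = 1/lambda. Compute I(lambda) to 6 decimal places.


Fisher information for Poisson: I(lambda) = 1/lambda.
lambda = 20.
I(lambda) = 1/20 = 0.050000

0.050000


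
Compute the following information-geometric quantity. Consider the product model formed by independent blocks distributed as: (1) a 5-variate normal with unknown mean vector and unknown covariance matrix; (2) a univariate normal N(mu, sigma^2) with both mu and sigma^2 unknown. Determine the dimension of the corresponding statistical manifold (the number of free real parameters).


The dimension of a statistical manifold equals the number of free
(independent) real parameters of the model. For a product of independent
blocks the parameter counts add.
- 5-variate normal: 5 (mean) + 5*6/2 = 15 (symmetric covariance) = 20.
- normal (mu, sigma^2): 2.
Total = 20 + 2 = 22.
Dimension = 22

22


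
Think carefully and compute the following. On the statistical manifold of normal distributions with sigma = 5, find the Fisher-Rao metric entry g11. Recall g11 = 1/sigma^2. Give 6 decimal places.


For the 2-parameter normal family, the Fisher metric has:
  g11 = 1/sigma^2, g22 = 2/sigma^2.
sigma = 5, sigma^2 = 25.
g11 = 0.040000

0.040000


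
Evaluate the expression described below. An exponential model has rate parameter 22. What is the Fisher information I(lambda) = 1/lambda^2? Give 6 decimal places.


Fisher information for exponential: I(lambda) = 1/lambda^2.
lambda = 22, lambda^2 = 484.
I = 1/484 = 0.002066

0.002066


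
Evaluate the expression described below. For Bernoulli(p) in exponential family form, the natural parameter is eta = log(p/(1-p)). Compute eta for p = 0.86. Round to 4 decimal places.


Natural parameter for Bernoulli: eta = log(p/(1-p)).
p = 0.86, 1-p = 0.14.
p/(1-p) = 6.142857.
eta = log(6.142857) = 1.8153

1.8153


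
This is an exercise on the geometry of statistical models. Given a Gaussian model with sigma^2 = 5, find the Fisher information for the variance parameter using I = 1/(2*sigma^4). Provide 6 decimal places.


Fisher information for variance: I(sigma^2) = 1/(2*sigma^4).
sigma^2 = 5, so sigma^4 = 25.
I = 1/(2*25) = 1/50 = 0.020000

0.020000


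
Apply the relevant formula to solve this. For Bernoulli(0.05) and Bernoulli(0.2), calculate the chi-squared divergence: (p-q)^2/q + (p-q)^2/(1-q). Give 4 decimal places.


Chi-squared divergence between Bernoulli distributions:
chi^2 = (p-q)^2/q + (p-q)^2/(1-q).
p = 0.05, q = 0.2, p-q = -0.15.
(p-q)^2 = 0.0225.
term1 = 0.0225/0.2 = 0.1125.
term2 = 0.0225/0.8 = 0.028125.
chi^2 = 0.1125 + 0.028125 = 0.1406

0.1406


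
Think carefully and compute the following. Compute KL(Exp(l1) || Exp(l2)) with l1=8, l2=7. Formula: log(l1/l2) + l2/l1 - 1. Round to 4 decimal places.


KL divergence for exponential family:
KL = log(l1/l2) + l2/l1 - 1.
log(8/7) = 0.133531.
7/8 = 0.875.
KL = 0.133531 + 0.875 - 1 = 0.0085

0.0085


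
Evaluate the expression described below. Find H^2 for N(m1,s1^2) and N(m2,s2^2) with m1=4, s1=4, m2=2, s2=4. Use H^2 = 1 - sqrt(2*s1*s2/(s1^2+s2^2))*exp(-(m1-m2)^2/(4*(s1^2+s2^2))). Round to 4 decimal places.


Squared Hellinger distance for Gaussians:
H^2 = 1 - sqrt(2*s1*s2/(s1^2+s2^2)) * exp(-(m1-m2)^2/(4*(s1^2+s2^2))).
s1^2 = 16, s2^2 = 16, s1^2+s2^2 = 32.
sqrt(2*4*4/(32)) = 1.0.
(m1-m2)^2 = (2)^2 = 4.
exp(-4/(4*32)) = exp(-0.03125) = 0.969233.
H^2 = 1 - 1.0*0.969233 = 0.0308

0.0308


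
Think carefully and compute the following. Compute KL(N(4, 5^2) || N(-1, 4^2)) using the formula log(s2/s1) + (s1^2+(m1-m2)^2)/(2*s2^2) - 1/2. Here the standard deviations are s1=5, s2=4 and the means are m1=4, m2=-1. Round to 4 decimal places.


KL divergence between normal distributions:
KL = log(s2/s1) + (s1^2 + (m1-m2)^2)/(2*s2^2) - 1/2.
log(4/5) = -0.223144.
(5^2 + (4--1)^2)/(2*4^2) = (25 + 25)/32 = 1.5625.
KL = -0.223144 + 1.5625 - 0.5 = 0.8394

0.8394


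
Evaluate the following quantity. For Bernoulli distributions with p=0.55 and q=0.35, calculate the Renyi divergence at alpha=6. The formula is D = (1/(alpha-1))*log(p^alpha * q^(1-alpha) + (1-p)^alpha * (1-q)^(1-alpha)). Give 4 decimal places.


Renyi divergence of order alpha between Bernoulli distributions:
D = (1/(alpha-1))*log(p^alpha * q^(1-alpha) + (1-p)^alpha * (1-q)^(1-alpha)).
alpha = 6, p = 0.55, q = 0.35.
p^alpha * q^(1-alpha) = 0.55^6 * 0.35^-5 = 5.270307.
(1-p)^alpha * (1-q)^(1-alpha) = 0.45^6 * 0.65^-5 = 0.071566.
sum = 5.270307 + 0.071566 = 5.341873.
D = (1/5)*log(5.341873) = 0.3351

0.3351


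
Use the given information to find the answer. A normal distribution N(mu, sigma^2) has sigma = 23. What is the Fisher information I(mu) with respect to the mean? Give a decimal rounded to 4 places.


The Fisher information for the mean of a normal distribution is I(mu) = 1/sigma^2.
sigma = 23, so sigma^2 = 529.
I(mu) = 1/529 = 0.0019

0.0019


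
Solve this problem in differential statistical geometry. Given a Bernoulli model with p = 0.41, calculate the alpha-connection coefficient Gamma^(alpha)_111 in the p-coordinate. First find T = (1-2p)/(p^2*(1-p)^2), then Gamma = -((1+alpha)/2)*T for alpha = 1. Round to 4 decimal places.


Skewness (Amari-Chentsov) tensor: T = (1-2p)/(p^2*(1-p)^2).
p = 0.41, 1-2p = 0.18, p^2 = 0.1681, (1-p)^2 = 0.3481.
T = 0.18/(0.1681 * 0.3481) = 3.076102.
In the p-coordinate, Gamma^(alpha) = Gamma^(0) - (alpha/2)*T with Gamma^(0) = (1/2)*g'(p) = -T/2,
so Gamma^(alpha) = -((1+alpha)/2)*T.
alpha = 1, -(1+alpha)/2 = -1.0.
Gamma = -1.0 * 3.076102 = -3.0761

-3.0761


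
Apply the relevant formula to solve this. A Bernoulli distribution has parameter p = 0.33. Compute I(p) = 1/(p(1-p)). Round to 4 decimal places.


For Bernoulli(p), Fisher information is I(p) = 1/(p*(1-p)).
p = 0.33, 1-p = 0.67.
p*(1-p) = 0.2211.
I(p) = 1/0.2211 = 4.5228

4.5228


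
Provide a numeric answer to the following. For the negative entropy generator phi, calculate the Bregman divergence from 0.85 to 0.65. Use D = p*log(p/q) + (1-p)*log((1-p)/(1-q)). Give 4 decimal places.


Bregman divergence with negative entropy generator:
D = p*log(p/q) + (1-p)*log((1-p)/(1-q)).
p = 0.85, q = 0.65.
p*log(p/q) = 0.85*log(0.85/0.65) = 0.228024.
(1-p)*log((1-p)/(1-q)) = 0.15*log(0.15/0.35) = -0.127095.
D = 0.228024 + -0.127095 = 0.1009

0.1009


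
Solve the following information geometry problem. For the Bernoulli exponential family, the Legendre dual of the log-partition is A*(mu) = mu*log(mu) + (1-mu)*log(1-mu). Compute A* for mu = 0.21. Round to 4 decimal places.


Legendre transform for Bernoulli:
A*(mu) = mu*log(mu) + (1-mu)*log(1-mu).
mu = 0.21, 1-mu = 0.79.
mu*log(mu) = 0.21*log(0.21) = -0.327736.
(1-mu)*log(1-mu) = 0.79*log(0.79) = -0.186221.
A* = -0.327736 + -0.186221 = -0.5140

-0.5140


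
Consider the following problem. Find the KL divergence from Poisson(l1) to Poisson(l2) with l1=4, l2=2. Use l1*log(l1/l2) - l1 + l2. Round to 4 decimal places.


KL divergence for Poisson:
KL = l1*log(l1/l2) - l1 + l2.
l1 = 4, l2 = 2.
log(4/2) = 0.693147.
l1*log(l1/l2) = 4 * 0.693147 = 2.772589.
KL = 2.772589 - 4 + 2 = 0.7726

0.7726


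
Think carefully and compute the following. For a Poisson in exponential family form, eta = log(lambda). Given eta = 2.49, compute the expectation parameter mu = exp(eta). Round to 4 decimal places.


Expectation parameter for Poisson exponential family:
mu = exp(eta).
eta = 2.49.
mu = exp(2.49) = 12.0613

12.0613


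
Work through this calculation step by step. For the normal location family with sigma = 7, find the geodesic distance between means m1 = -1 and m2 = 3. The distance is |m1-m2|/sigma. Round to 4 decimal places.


On the fixed-variance normal subfamily, geodesic distance = |m1-m2|/sigma.
|-1 - 3| = 4.
sigma = 7.
d = 4/7 = 0.5714

0.5714


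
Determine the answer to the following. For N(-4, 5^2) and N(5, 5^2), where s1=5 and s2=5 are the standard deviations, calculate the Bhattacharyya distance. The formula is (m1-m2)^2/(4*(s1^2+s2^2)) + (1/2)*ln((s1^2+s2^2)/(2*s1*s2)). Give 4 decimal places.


Bhattacharyya distance between two Gaussians:
DB = (m1-m2)^2/(4*(s1^2+s2^2)) + (1/2)*ln((s1^2+s2^2)/(2*s1*s2)).
(m1-m2)^2 = (-9)^2 = 81.
s1^2+s2^2 = 25 + 25 = 50.
term1 = 81/200 = 0.405.
term2 = 0.5*ln(50/50.0) = 0.0.
DB = 0.405 + 0.0 = 0.4050

0.4050


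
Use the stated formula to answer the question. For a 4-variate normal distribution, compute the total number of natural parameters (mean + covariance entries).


Exponential family dimension calculation:
For 4-dim MVN: mean has 4 params, covariance has 4*5/2 = 10 unique entries.
Total dim = 4 + 10 = 14.

14


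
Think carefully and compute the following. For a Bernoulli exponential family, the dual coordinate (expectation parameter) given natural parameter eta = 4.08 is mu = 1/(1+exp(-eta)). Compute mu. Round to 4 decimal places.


Dual coordinate (expectation parameter) for Bernoulli:
mu = 1/(1+exp(-eta)).
eta = 4.08.
exp(-eta) = exp(-4.08) = 0.016907.
mu = 1/(1+0.016907) = 0.9834

0.9834


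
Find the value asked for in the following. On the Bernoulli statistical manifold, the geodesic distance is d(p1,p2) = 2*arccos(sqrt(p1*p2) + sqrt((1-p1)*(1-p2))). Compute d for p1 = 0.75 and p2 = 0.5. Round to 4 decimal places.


Geodesic distance on Bernoulli manifold:
d(p1,p2) = 2*arccos(sqrt(p1*p2) + sqrt((1-p1)*(1-p2))).
sqrt(p1*p2) = sqrt(0.75*0.5) = 0.612372.
sqrt((1-p1)*(1-p2)) = sqrt(0.25*0.5) = 0.353553.
arg = 0.612372 + 0.353553 = 0.965926.
d = 2*arccos(0.965926) = 0.5236

0.5236


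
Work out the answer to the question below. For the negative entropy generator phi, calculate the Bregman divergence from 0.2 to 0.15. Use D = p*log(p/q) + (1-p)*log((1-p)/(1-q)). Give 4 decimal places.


Bregman divergence with negative entropy generator:
D = p*log(p/q) + (1-p)*log((1-p)/(1-q)).
p = 0.2, q = 0.15.
p*log(p/q) = 0.2*log(0.2/0.15) = 0.057536.
(1-p)*log((1-p)/(1-q)) = 0.8*log(0.8/0.85) = -0.0485.
D = 0.057536 + -0.0485 = 0.0090

0.0090


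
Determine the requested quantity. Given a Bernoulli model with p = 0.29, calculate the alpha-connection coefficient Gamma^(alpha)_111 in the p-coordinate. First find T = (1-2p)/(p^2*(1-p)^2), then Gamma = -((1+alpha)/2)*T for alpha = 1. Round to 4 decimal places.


Skewness (Amari-Chentsov) tensor: T = (1-2p)/(p^2*(1-p)^2).
p = 0.29, 1-2p = 0.42, p^2 = 0.0841, (1-p)^2 = 0.5041.
T = 0.42/(0.0841 * 0.5041) = 9.906873.
In the p-coordinate, Gamma^(alpha) = Gamma^(0) - (alpha/2)*T with Gamma^(0) = (1/2)*g'(p) = -T/2,
so Gamma^(alpha) = -((1+alpha)/2)*T.
alpha = 1, -(1+alpha)/2 = -1.0.
Gamma = -1.0 * 9.906873 = -9.9069

-9.9069


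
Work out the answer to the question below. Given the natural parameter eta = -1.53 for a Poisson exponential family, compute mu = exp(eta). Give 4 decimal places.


Expectation parameter for Poisson exponential family:
mu = exp(eta).
eta = -1.53.
mu = exp(-1.53) = 0.2165

0.2165


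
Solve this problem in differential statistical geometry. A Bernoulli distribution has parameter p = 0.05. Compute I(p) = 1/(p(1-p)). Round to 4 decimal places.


For Bernoulli(p), Fisher information is I(p) = 1/(p*(1-p)).
p = 0.05, 1-p = 0.95.
p*(1-p) = 0.0475.
I(p) = 1/0.0475 = 21.0526

21.0526


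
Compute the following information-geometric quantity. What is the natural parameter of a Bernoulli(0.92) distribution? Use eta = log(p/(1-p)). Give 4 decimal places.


Natural parameter for Bernoulli: eta = log(p/(1-p)).
p = 0.92, 1-p = 0.08.
p/(1-p) = 11.5.
eta = log(11.5) = 2.4423

2.4423


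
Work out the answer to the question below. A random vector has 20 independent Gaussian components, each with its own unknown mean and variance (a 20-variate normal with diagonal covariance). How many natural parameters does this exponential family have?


Exponential family dimension calculation:
Each univariate normal has two natural parameters (mu/sigma^2 and -1/(2 sigma^2)).
With 20 independent components, dim = 2 * 20 = 40.

40


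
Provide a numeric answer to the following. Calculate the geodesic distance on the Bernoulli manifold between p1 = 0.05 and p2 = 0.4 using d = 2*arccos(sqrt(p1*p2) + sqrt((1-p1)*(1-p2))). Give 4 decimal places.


Geodesic distance on Bernoulli manifold:
d(p1,p2) = 2*arccos(sqrt(p1*p2) + sqrt((1-p1)*(1-p2))).
sqrt(p1*p2) = sqrt(0.05*0.4) = 0.141421.
sqrt((1-p1)*(1-p2)) = sqrt(0.95*0.6) = 0.754983.
arg = 0.141421 + 0.754983 = 0.896405.
d = 2*arccos(0.896405) = 0.9184

0.9184


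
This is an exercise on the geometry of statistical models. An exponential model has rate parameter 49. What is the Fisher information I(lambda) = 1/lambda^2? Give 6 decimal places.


Fisher information for exponential: I(lambda) = 1/lambda^2.
lambda = 49, lambda^2 = 2401.
I = 1/2401 = 0.000416

0.000416


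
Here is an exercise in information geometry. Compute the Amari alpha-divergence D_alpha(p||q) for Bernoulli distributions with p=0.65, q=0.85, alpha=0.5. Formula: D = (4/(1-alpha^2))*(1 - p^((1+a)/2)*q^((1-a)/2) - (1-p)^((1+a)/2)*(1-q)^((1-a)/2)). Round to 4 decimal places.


Amari alpha-divergence:
D = (4/(1-alpha^2))*(1 - p^((1+a)/2)*q^((1-a)/2) - (1-p)^((1+a)/2)*(1-q)^((1-a)/2)).
alpha = 0.5, p = 0.65, q = 0.85.
e1 = (1+alpha)/2 = 0.75, e2 = (1-alpha)/2 = 0.25.
t1 = p^e1 * q^e2 = 0.65^0.75 * 0.85^0.25 = 0.695088.
t2 = (1-p)^e1 * (1-q)^e2 = 0.35^0.75 * 0.15^0.25 = 0.283187.
4/(1-alpha^2) = 5.333333.
D = 5.333333*(1 - 0.695088 - 0.283187) = 0.1159

0.1159


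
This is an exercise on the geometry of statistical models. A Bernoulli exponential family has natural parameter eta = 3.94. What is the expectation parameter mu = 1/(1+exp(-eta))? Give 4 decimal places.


Dual coordinate (expectation parameter) for Bernoulli:
mu = 1/(1+exp(-eta)).
eta = 3.94.
exp(-eta) = exp(-3.94) = 0.019448.
mu = 1/(1+0.019448) = 0.9809

0.9809


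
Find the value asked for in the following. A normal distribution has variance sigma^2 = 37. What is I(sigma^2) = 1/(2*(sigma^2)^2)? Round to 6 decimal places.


Fisher information for variance: I(sigma^2) = 1/(2*sigma^4).
sigma^2 = 37, so sigma^4 = 1369.
I = 1/(2*1369) = 1/2738 = 0.000365

0.000365


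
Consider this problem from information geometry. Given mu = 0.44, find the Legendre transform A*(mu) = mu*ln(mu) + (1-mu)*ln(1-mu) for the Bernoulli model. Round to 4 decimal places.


Legendre transform for Bernoulli:
A*(mu) = mu*log(mu) + (1-mu)*log(1-mu).
mu = 0.44, 1-mu = 0.56.
mu*log(mu) = 0.44*log(0.44) = -0.361231.
(1-mu)*log(1-mu) = 0.56*log(0.56) = -0.324698.
A* = -0.361231 + -0.324698 = -0.6859

-0.6859


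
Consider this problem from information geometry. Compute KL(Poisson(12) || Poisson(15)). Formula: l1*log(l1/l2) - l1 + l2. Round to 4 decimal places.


KL divergence for Poisson:
KL = l1*log(l1/l2) - l1 + l2.
l1 = 12, l2 = 15.
log(12/15) = -0.223144.
l1*log(l1/l2) = 12 * -0.223144 = -2.677723.
KL = -2.677723 - 12 + 15 = 0.3223

0.3223


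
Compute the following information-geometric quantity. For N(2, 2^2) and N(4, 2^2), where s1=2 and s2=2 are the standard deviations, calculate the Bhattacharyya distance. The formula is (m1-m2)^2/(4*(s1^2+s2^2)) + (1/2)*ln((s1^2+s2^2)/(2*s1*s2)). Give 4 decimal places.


Bhattacharyya distance between two Gaussians:
DB = (m1-m2)^2/(4*(s1^2+s2^2)) + (1/2)*ln((s1^2+s2^2)/(2*s1*s2)).
(m1-m2)^2 = (-2)^2 = 4.
s1^2+s2^2 = 4 + 4 = 8.
term1 = 4/32 = 0.125.
term2 = 0.5*ln(8/8.0) = 0.0.
DB = 0.125 + 0.0 = 0.1250

0.1250


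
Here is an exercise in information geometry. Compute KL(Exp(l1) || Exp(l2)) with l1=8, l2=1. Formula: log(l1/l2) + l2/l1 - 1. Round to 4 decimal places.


KL divergence for exponential family:
KL = log(l1/l2) + l2/l1 - 1.
log(8/1) = 2.079442.
1/8 = 0.125.
KL = 2.079442 + 0.125 - 1 = 1.2044

1.2044


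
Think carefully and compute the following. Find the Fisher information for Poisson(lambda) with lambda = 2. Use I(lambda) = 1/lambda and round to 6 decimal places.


Fisher information for Poisson: I(lambda) = 1/lambda.
lambda = 2.
I(lambda) = 1/2 = 0.500000

0.500000


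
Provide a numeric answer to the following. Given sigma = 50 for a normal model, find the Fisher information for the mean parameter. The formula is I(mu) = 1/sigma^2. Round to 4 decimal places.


The Fisher information for the mean of a normal distribution is I(mu) = 1/sigma^2.
sigma = 50, so sigma^2 = 2500.
I(mu) = 1/2500 = 0.0004

0.0004


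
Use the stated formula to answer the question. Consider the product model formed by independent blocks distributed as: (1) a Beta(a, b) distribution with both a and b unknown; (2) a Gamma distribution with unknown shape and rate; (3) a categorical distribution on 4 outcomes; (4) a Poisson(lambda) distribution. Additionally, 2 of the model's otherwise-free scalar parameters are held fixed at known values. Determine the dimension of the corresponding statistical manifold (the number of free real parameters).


The dimension of a statistical manifold equals the number of free
(independent) real parameters of the model. For a product of independent
blocks the parameter counts add.
- Beta (a, b): 2.
- Gamma (shape, rate): 2.
- categorical on 4 outcomes (probabilities sum to 1): 4-1 = 3.
- Poisson (lambda): 1.
Total = 2 + 2 + 3 + 1 = 8.
2 parameter(s) fixed at known values: 8 - 2 = 6.
Dimension = 6

6


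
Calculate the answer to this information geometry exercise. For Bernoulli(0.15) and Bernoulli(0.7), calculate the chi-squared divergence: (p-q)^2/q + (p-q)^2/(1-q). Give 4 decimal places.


Chi-squared divergence between Bernoulli distributions:
chi^2 = (p-q)^2/q + (p-q)^2/(1-q).
p = 0.15, q = 0.7, p-q = -0.55.
(p-q)^2 = 0.3025.
term1 = 0.3025/0.7 = 0.432143.
term2 = 0.3025/0.3 = 1.008333.
chi^2 = 0.432143 + 1.008333 = 1.4405

1.4405


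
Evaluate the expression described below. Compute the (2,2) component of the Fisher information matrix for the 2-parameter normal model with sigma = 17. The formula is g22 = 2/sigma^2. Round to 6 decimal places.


For the 2-parameter normal family, the Fisher metric has:
  g11 = 1/sigma^2, g22 = 2/sigma^2.
sigma = 17, sigma^2 = 289.
g22 = 0.006920

0.006920


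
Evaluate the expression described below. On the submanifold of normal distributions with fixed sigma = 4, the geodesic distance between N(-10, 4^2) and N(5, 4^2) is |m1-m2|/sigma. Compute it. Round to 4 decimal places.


On the fixed-variance normal subfamily, geodesic distance = |m1-m2|/sigma.
|-10 - 5| = 15.
sigma = 4.
d = 15/4 = 3.7500

3.7500


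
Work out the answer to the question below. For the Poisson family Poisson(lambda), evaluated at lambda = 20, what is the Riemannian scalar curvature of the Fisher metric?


This family has a single free parameter, so its statistical manifold
is 1-dimensional. The Riemann curvature tensor of any 1-dimensional
Riemannian manifold vanishes identically, so R = 0.

0


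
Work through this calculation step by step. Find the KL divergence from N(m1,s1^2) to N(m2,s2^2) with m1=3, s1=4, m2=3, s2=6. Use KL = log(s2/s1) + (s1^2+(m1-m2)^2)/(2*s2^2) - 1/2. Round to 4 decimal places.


KL divergence between normal distributions:
KL = log(s2/s1) + (s1^2 + (m1-m2)^2)/(2*s2^2) - 1/2.
log(6/4) = 0.405465.
(4^2 + (3-3)^2)/(2*6^2) = (16 + 0)/72 = 0.222222.
KL = 0.405465 + 0.222222 - 0.5 = 0.1277

0.1277


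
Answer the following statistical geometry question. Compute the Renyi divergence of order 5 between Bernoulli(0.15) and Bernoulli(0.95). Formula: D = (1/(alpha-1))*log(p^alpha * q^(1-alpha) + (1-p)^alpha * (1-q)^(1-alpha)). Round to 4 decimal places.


Renyi divergence of order alpha between Bernoulli distributions:
D = (1/(alpha-1))*log(p^alpha * q^(1-alpha) + (1-p)^alpha * (1-q)^(1-alpha)).
alpha = 5, p = 0.15, q = 0.95.
p^alpha * q^(1-alpha) = 0.15^5 * 0.95^-4 = 9.3e-05.
(1-p)^alpha * (1-q)^(1-alpha) = 0.85^5 * 0.05^-4 = 70992.85.
sum = 9.3e-05 + 70992.85 = 70992.850093.
D = (1/4)*log(70992.850093) = 2.7926

2.7926


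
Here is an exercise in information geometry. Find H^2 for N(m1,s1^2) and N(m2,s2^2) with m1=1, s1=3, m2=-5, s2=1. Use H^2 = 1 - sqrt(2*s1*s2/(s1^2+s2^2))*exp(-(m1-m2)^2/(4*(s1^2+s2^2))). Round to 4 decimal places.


Squared Hellinger distance for Gaussians:
H^2 = 1 - sqrt(2*s1*s2/(s1^2+s2^2)) * exp(-(m1-m2)^2/(4*(s1^2+s2^2))).
s1^2 = 9, s2^2 = 1, s1^2+s2^2 = 10.
sqrt(2*3*1/(10)) = 0.774597.
(m1-m2)^2 = (6)^2 = 36.
exp(-36/(4*10)) = exp(-0.9) = 0.40657.
H^2 = 1 - 0.774597*0.40657 = 0.6851

0.6851


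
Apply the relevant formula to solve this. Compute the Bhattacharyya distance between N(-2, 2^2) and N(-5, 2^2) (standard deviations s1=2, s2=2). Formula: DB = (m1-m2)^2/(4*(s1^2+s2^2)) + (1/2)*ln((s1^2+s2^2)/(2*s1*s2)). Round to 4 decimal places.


Bhattacharyya distance between two Gaussians:
DB = (m1-m2)^2/(4*(s1^2+s2^2)) + (1/2)*ln((s1^2+s2^2)/(2*s1*s2)).
(m1-m2)^2 = (3)^2 = 9.
s1^2+s2^2 = 4 + 4 = 8.
term1 = 9/32 = 0.28125.
term2 = 0.5*ln(8/8.0) = 0.0.
DB = 0.28125 + 0.0 = 0.2813

0.2813


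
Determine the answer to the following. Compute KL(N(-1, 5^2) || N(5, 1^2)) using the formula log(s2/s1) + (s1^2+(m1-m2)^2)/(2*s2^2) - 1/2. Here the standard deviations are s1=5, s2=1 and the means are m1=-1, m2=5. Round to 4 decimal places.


KL divergence between normal distributions:
KL = log(s2/s1) + (s1^2 + (m1-m2)^2)/(2*s2^2) - 1/2.
log(1/5) = -1.609438.
(5^2 + (-1-5)^2)/(2*1^2) = (25 + 36)/2 = 30.5.
KL = -1.609438 + 30.5 - 0.5 = 28.3906

28.3906


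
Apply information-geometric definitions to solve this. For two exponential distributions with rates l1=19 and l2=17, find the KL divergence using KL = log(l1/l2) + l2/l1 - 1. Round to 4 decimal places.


KL divergence for exponential family:
KL = log(l1/l2) + l2/l1 - 1.
log(19/17) = 0.111226.
17/19 = 0.894737.
KL = 0.111226 + 0.894737 - 1 = 0.0060

0.0060


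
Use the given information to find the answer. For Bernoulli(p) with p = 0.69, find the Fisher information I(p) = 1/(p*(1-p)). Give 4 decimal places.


For Bernoulli(p), Fisher information is I(p) = 1/(p*(1-p)).
p = 0.69, 1-p = 0.31.
p*(1-p) = 0.2139.
I(p) = 1/0.2139 = 4.6751

4.6751


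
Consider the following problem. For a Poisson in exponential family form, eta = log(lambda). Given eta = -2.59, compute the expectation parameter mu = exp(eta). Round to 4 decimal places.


Expectation parameter for Poisson exponential family:
mu = exp(eta).
eta = -2.59.
mu = exp(-2.59) = 0.0750

0.0750


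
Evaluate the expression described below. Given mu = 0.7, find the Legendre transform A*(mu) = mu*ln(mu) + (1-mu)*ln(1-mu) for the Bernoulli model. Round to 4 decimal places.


Legendre transform for Bernoulli:
A*(mu) = mu*log(mu) + (1-mu)*log(1-mu).
mu = 0.7, 1-mu = 0.3.
mu*log(mu) = 0.7*log(0.7) = -0.249672.
(1-mu)*log(1-mu) = 0.3*log(0.3) = -0.361192.
A* = -0.249672 + -0.361192 = -0.6109

-0.6109


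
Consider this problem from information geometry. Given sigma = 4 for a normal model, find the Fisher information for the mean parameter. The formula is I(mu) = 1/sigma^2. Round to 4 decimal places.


The Fisher information for the mean of a normal distribution is I(mu) = 1/sigma^2.
sigma = 4, so sigma^2 = 16.
I(mu) = 1/16 = 0.0625

0.0625


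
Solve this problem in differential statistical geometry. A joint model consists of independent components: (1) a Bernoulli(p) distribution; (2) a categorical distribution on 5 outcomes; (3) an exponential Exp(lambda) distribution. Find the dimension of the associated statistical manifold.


The dimension of a statistical manifold equals the number of free
(independent) real parameters of the model. For a product of independent
blocks the parameter counts add.
- Bernoulli (p): 1.
- categorical on 5 outcomes (probabilities sum to 1): 5-1 = 4.
- exponential (lambda): 1.
Total = 1 + 4 + 1 = 6.
Dimension = 6

6


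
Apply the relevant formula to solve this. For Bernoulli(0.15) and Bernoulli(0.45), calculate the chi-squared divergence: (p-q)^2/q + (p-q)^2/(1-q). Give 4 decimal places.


Chi-squared divergence between Bernoulli distributions:
chi^2 = (p-q)^2/q + (p-q)^2/(1-q).
p = 0.15, q = 0.45, p-q = -0.3.
(p-q)^2 = 0.09.
term1 = 0.09/0.45 = 0.2.
term2 = 0.09/0.55 = 0.163636.
chi^2 = 0.2 + 0.163636 = 0.3636

0.3636


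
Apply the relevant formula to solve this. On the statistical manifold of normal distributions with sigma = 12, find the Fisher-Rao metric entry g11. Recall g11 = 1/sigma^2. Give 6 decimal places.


For the 2-parameter normal family, the Fisher metric has:
  g11 = 1/sigma^2, g22 = 2/sigma^2.
sigma = 12, sigma^2 = 144.
g11 = 0.006944

0.006944


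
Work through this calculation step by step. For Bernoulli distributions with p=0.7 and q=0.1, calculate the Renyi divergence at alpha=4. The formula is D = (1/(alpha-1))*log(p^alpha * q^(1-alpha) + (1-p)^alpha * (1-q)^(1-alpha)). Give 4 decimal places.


Renyi divergence of order alpha between Bernoulli distributions:
D = (1/(alpha-1))*log(p^alpha * q^(1-alpha) + (1-p)^alpha * (1-q)^(1-alpha)).
alpha = 4, p = 0.7, q = 0.1.
p^alpha * q^(1-alpha) = 0.7^4 * 0.1^-3 = 240.1.
(1-p)^alpha * (1-q)^(1-alpha) = 0.3^4 * 0.9^-3 = 0.011111.
sum = 240.1 + 0.011111 = 240.111111.
D = (1/3)*log(240.111111) = 1.8270

1.8270


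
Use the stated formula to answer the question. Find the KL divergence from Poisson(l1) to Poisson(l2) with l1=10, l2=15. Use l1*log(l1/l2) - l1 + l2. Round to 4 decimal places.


KL divergence for Poisson:
KL = l1*log(l1/l2) - l1 + l2.
l1 = 10, l2 = 15.
log(10/15) = -0.405465.
l1*log(l1/l2) = 10 * -0.405465 = -4.054651.
KL = -4.054651 - 10 + 15 = 0.9453

0.9453


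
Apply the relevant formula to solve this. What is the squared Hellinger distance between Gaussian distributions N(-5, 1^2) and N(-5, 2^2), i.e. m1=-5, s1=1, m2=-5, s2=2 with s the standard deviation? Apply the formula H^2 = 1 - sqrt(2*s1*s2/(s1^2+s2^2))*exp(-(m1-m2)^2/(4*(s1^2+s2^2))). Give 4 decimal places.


Squared Hellinger distance for Gaussians:
H^2 = 1 - sqrt(2*s1*s2/(s1^2+s2^2)) * exp(-(m1-m2)^2/(4*(s1^2+s2^2))).
s1^2 = 1, s2^2 = 4, s1^2+s2^2 = 5.
sqrt(2*1*2/(5)) = 0.894427.
(m1-m2)^2 = (0)^2 = 0.
exp(-0/(4*5)) = exp(0.0) = 1.0.
H^2 = 1 - 0.894427*1.0 = 0.1056

0.1056


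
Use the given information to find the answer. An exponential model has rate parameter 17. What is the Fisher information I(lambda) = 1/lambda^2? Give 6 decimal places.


Fisher information for exponential: I(lambda) = 1/lambda^2.
lambda = 17, lambda^2 = 289.
I = 1/289 = 0.003460

0.003460


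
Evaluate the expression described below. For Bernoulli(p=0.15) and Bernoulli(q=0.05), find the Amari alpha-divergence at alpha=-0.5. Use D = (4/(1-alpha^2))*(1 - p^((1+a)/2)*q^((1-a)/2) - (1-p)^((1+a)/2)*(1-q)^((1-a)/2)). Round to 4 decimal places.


Amari alpha-divergence:
D = (4/(1-alpha^2))*(1 - p^((1+a)/2)*q^((1-a)/2) - (1-p)^((1+a)/2)*(1-q)^((1-a)/2)).
alpha = -0.5, p = 0.15, q = 0.05.
e1 = (1+alpha)/2 = 0.25, e2 = (1-alpha)/2 = 0.75.
t1 = p^e1 * q^e2 = 0.15^0.25 * 0.05^0.75 = 0.065804.
t2 = (1-p)^e1 * (1-q)^e2 = 0.85^0.25 * 0.95^0.75 = 0.923948.
4/(1-alpha^2) = 5.333333.
D = 5.333333*(1 - 0.065804 - 0.923948) = 0.0547

0.0547


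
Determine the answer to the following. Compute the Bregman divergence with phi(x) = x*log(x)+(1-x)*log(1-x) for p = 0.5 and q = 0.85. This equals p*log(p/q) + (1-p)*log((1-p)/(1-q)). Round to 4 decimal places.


Bregman divergence with negative entropy generator:
D = p*log(p/q) + (1-p)*log((1-p)/(1-q)).
p = 0.5, q = 0.85.
p*log(p/q) = 0.5*log(0.5/0.85) = -0.265314.
(1-p)*log((1-p)/(1-q)) = 0.5*log(0.5/0.15) = 0.601986.
D = -0.265314 + 0.601986 = 0.3367

0.3367


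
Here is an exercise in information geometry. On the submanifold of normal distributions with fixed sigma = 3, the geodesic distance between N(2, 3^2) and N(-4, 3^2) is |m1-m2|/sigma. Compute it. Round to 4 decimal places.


On the fixed-variance normal subfamily, geodesic distance = |m1-m2|/sigma.
|2 - -4| = 6.
sigma = 3.
d = 6/3 = 2.0000

2.0000


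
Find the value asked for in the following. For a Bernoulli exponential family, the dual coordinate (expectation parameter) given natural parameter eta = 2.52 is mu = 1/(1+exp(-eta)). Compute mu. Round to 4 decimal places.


Dual coordinate (expectation parameter) for Bernoulli:
mu = 1/(1+exp(-eta)).
eta = 2.52.
exp(-eta) = exp(-2.52) = 0.08046.
mu = 1/(1+0.08046) = 0.9255

0.9255


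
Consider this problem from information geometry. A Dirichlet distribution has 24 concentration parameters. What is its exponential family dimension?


Exponential family dimension calculation:
Dirichlet with 24 components has 24 natural parameters.

24
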